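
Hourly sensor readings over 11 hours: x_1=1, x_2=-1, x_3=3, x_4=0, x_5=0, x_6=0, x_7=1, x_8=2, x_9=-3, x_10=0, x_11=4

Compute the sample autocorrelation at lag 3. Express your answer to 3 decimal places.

Mean x̄ = (1 − 1 + 3 + 0 + 0 + 0 + 1 + 2 − 3 + 0 + 4)/11 = 0.6364
Numerator Σ_{t=1}^{8}(x_t−x̄)(x_{t+3}−x̄) = 4.8760
Denominator Σ(x_t−x̄)² = 36.5455
r_3 = 4.8760 / 36.5455 = 0.133

0.133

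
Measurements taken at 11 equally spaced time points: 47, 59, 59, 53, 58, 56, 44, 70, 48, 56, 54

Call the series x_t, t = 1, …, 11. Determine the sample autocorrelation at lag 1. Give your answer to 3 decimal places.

-0.622

Mean x̄ = (47 + 59 + 59 + 53 + 58 + 56 + 44 + 70 + 48 + 56 + 54)/11 = 54.9091
Numerator Σ_{t=1}^{10}(x_t−x̄)(x_{t+1}−x̄) = -315.2810
Denominator Σ(x_t−x̄)² = 506.9091
r_1 = -315.2810 / 506.9091 = -0.622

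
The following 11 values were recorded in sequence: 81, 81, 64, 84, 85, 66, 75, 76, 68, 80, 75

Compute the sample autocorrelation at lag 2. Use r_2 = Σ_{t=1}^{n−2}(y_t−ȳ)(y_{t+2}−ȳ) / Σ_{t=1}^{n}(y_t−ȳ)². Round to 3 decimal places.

Mean ȳ = (81 + 81 + 64 + 84 + 85 + 66 + 75 + 76 + 68 + 80 + 75)/11 = 75.9091
Numerator Σ_{t=1}^{9}(y_t−ȳ)(y_{t+2}−ȳ) = -202.2893
Denominator Σ(y_t−ȳ)² = 520.9091
r_2 = -202.2893 / 520.9091 = -0.388

-0.388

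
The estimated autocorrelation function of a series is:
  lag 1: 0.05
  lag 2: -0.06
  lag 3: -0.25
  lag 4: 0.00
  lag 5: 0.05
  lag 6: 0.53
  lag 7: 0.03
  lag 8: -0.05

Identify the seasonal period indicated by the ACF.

6

The largest autocorrelation is r_6 = 0.53; the remaining lags stay at or below 0.05.
The dominant spike at lag 6 indicates a seasonal period of 6.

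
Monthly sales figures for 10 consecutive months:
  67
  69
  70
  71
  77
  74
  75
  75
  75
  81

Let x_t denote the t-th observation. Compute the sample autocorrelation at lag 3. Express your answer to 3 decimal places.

0.080

Mean x̄ = (67 + 69 + 70 + 71 + 77 + 74 + 75 + 75 + 75 + 81)/10 = 73.4000
Σ(x_t−x̄)(x_{t+3}−x̄) = (15.3600) + (-15.8400) + (-2.0400) + (-3.8400) + (5.7600) + (0.9600) + (12.1600) = 12.5200
Denominator Σ(x_t−x̄)² = 156.4000
r_3 = 12.5200 / 156.4000 = 0.080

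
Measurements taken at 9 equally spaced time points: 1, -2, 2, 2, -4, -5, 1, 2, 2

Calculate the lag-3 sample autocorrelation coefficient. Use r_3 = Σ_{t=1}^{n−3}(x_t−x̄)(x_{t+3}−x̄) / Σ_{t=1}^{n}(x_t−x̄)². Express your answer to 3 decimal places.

Mean x̄ = (1 − 2 + 2 + 2 − 4 − 5 + 1 + 2 + 2)/9 = -0.1111
Σ(x_t−x̄)(x_{t+3}−x̄) = (2.3457) + (7.3457) + (-10.3210) + (2.3457) + (-8.2099) + (-10.3210) = -16.8148
Denominator Σ(x_t−x̄)² = 62.8889
r_3 = -16.8148 / 62.8889 = -0.267

-0.267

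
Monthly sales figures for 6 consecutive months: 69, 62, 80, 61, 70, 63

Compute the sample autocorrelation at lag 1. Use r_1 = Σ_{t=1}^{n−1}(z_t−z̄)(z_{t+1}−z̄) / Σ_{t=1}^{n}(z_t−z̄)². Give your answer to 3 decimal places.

-0.721

Mean z̄ = (69 + 62 + 80 + 61 + 70 + 63)/6 = 67.5000
Deviations from mean: 1.5000, -5.5000, 12.5000, -6.5000, 2.5000, -4.5000
Σ(z_t−z̄)(z_{t+1}−z̄) = (-8.2500) + (-68.7500) + (-81.2500) + (-16.2500) + (-11.2500) = -185.7500
Denominator Σ(z_t−z̄)² = 257.5000
r_1 = -185.7500 / 257.5000 = -0.721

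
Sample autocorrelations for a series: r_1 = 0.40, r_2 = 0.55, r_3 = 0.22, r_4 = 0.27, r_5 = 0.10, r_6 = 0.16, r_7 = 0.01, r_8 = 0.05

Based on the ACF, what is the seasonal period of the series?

The largest autocorrelation is r_2 = 0.55; the remaining lags stay at or below 0.40.
The dominant spike at lag 2 indicates a seasonal period of 2.

2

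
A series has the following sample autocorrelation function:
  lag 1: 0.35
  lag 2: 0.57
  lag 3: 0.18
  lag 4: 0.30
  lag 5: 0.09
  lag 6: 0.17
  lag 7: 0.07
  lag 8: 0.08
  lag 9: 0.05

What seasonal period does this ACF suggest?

The largest autocorrelation is r_2 = 0.57; the remaining lags stay at or below 0.35.
The dominant spike at lag 2 indicates a seasonal period of 2.

2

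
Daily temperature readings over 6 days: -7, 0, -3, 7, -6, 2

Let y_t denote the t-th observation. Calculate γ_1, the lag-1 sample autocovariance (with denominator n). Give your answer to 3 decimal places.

-13.116

Mean ȳ = (-7 + 0 − 3 + 7 − 6 + 2)/6 = -1.1667
Deviations: -5.8333, 1.1667, -1.8333, 8.1667, -4.8333, 3.1667
Σ_{t=1}^{5}(y_t−ȳ)(y_{t+1}−ȳ) = -78.6944
γ_1 = -78.6944 / 6 = -13.116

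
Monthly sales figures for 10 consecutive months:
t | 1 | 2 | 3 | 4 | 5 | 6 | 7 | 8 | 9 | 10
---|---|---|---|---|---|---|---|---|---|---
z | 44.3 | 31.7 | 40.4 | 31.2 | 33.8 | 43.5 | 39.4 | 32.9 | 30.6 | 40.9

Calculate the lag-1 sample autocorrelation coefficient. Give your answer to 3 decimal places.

Mean z̄ = (44.3 + 31.7 + 40.4 + 31.2 + 33.8 + 43.5 + 39.4 + 32.9 + 30.6 + 40.9)/10 = 36.8700
Numerator Σ_{t=1}^{9}(z_t−z̄)(z_{t+1}−z̄) = -73.2719
Denominator Σ(z_t−z̄)² = 257.6410
r_1 = -73.2719 / 257.6410 = -0.284

-0.284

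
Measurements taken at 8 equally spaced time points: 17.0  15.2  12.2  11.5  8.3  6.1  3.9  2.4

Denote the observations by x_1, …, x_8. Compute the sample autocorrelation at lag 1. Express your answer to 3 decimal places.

Mean x̄ = (17.0 + 15.2 + 12.2 + 11.5 + 8.3 + 6.1 + 3.9 + 2.4)/8 = 9.5750
Deviations from mean: 7.4250, 5.6250, 2.6250, 1.9250, -1.2750, -3.4750, -5.6750, -7.1750
Σ(x_t−x̄)(x_{t+1}−x̄) = (41.7656) + (14.7656) + (5.0531) + (-2.4544) + (4.4306) + (19.7206) + (40.7181) = 123.9994
Denominator Σ(x_t−x̄)² = 194.7550
r_1 = 123.9994 / 194.7550 = 0.637

0.637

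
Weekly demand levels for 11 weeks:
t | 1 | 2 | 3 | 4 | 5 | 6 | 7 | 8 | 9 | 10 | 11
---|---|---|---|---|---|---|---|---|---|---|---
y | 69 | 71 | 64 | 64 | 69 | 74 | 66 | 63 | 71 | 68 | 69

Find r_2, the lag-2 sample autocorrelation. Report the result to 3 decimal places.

Mean ȳ = (69 + 71 + 64 + 64 + 69 + 74 + 66 + 63 + 71 + 68 + 69)/11 = 68.0000
Numerator Σ_{t=1}^{9}(y_t−ȳ)(y_{t+2}−ȳ) = -79.0000
Denominator Σ(y_t−ȳ)² = 118.0000
r_2 = -79.0000 / 118.0000 = -0.669

-0.669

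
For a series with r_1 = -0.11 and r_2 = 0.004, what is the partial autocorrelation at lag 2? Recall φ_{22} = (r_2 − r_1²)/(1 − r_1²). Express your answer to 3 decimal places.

-0.008

φ_{22} = (r_2 − r_1²) / (1 − r_1²)
r_1² = (-0.11)² = 0.0121
Numerator = 0.004 − 0.0121 = -0.0081; denominator = 1 − 0.0121 = 0.9879
φ_{22} = -0.0081 / 0.9879 = -0.008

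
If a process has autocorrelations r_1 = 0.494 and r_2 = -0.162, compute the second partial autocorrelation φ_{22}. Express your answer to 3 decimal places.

-0.537

φ_{22} = (r_2 − r_1²) / (1 − r_1²)
r_1² = (0.494)² = 0.244036
Numerator = -0.162 − 0.2440 = -0.4060; denominator = 1 − 0.2440 = 0.7560
φ_{22} = -0.4060 / 0.7560 = -0.537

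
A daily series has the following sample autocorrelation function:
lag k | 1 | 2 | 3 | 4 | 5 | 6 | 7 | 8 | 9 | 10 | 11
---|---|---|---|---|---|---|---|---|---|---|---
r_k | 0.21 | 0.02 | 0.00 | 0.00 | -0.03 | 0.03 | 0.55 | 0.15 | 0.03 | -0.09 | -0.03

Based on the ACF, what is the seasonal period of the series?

The largest autocorrelation is r_7 = 0.55; the remaining lags stay at or below 0.21. The elevated value at lag 1 (0.21), dropping to 0.02 at lag 2, reflects decaying short-term dependence rather than seasonality.
The dominant spike at lag 7 indicates a seasonal period of 7.

7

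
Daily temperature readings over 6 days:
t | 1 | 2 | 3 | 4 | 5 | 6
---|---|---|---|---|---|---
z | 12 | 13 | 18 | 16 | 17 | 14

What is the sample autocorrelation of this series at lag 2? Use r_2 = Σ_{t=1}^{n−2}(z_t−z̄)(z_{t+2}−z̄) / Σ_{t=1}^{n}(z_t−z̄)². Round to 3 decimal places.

Mean z̄ = (12 + 13 + 18 + 16 + 17 + 14)/6 = 15.0000
Numerator Σ_{t=1}^{4}(z_t−z̄)(z_{t+2}−z̄) = -6.0000
Denominator Σ(z_t−z̄)² = 28.0000
r_2 = -6.0000 / 28.0000 = -0.214

-0.214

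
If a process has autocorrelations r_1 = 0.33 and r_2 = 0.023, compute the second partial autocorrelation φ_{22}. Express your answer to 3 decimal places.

φ_{22} = (r_2 − r_1²) / (1 − r_1²)
r_1² = (0.33)² = 0.1089
Numerator = 0.023 − 0.1089 = -0.0859; denominator = 1 − 0.1089 = 0.8911
φ_{22} = -0.0859 / 0.8911 = -0.096

-0.096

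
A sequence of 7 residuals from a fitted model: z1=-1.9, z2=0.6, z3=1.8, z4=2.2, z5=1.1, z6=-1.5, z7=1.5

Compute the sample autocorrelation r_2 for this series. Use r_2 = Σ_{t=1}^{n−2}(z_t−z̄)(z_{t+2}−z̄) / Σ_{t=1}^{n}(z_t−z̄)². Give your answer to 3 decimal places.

-0.327

Mean z̄ = (-1.9 + 0.6 + 1.8 + 2.2 + 1.1 − 1.5 + 1.5)/7 = 0.5429
Deviations from mean: -2.4429, 0.0571, 1.2571, 1.6571, 0.5571, -2.0429, 0.9571
Numerator Σ_{t=1}^{5}(z_t−z̄)(z_{t+2}−z̄) = -5.1280
Denominator Σ(z_t−z̄)² = 15.6971
r_2 = -5.1280 / 15.6971 = -0.327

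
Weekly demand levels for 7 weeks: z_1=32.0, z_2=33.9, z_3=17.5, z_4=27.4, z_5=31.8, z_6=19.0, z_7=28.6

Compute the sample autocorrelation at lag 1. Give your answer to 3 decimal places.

-0.330

Mean z̄ = (32.0 + 33.9 + 17.5 + 27.4 + 31.8 + 19.0 + 28.6)/7 = 27.1714
Σ(z_t−z̄)(z_{t+1}−z̄) = (32.4894) + (-65.0749) + (-2.2106) + (1.0580) + (-37.8220) + (-11.6735) = -83.2337
Denominator Σ(z_t−z̄)² = 252.4143
r_1 = -83.2337 / 252.4143 = -0.330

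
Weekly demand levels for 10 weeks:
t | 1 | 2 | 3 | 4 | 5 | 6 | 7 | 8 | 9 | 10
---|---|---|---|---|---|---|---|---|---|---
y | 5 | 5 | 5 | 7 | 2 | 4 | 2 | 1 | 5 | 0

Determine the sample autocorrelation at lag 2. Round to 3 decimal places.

0.326

Mean ȳ = (5 + 5 + 5 + 7 + 2 + 4 + 2 + 1 + 5 + 0)/10 = 3.6000
Numerator Σ_{t=1}^{8}(y_t−ȳ)(y_{t+2}−ȳ) = 14.4800
Denominator Σ(y_t−ȳ)² = 44.4000
r_2 = 14.4800 / 44.4000 = 0.326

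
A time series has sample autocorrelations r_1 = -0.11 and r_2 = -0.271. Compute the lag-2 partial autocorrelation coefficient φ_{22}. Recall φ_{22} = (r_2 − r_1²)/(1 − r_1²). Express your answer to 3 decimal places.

-0.287

φ_{22} = (r_2 − r_1²) / (1 − r_1²)
r_1² = (-0.11)² = 0.0121
Numerator = -0.271 − 0.0121 = -0.2831; denominator = 1 − 0.0121 = 0.9879
φ_{22} = -0.2831 / 0.9879 = -0.287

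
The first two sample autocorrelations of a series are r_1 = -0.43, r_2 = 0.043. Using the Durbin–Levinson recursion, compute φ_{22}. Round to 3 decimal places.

φ_{22} = (r_2 − r_1²) / (1 − r_1²)
r_1² = (-0.43)² = 0.1849
Numerator = 0.043 − 0.1849 = -0.1419; denominator = 1 − 0.1849 = 0.8151
φ_{22} = -0.1419 / 0.8151 = -0.174

-0.174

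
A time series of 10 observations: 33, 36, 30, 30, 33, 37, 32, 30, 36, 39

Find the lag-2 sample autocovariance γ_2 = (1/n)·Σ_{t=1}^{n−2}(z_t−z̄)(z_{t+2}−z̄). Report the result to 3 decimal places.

-5.112

Mean z̄ = (33 + 36 + 30 + 30 + 33 + 37 + 32 + 30 + 36 + 39)/10 = 33.6000
Σ_{t=1}^{8}(z_t−z̄)(z_{t+2}−z̄) = -51.1200
γ_2 = -51.1200 / 10 = -5.112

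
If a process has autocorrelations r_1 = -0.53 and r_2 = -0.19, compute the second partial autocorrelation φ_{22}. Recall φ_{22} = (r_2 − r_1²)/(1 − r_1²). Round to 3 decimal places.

φ_{22} = (r_2 − r_1²) / (1 − r_1²)
r_1² = (-0.53)² = 0.2809
Numerator = -0.19 − 0.2809 = -0.4709; denominator = 1 − 0.2809 = 0.7191
φ_{22} = -0.4709 / 0.7191 = -0.655

-0.655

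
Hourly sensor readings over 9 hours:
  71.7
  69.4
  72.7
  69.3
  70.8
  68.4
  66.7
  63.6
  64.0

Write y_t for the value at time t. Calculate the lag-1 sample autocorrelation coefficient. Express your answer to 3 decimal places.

Mean ȳ = (71.7 + 69.4 + 72.7 + 69.3 + 70.8 + 68.4 + 66.7 + 63.6 + 64.0)/9 = 68.5111
Numerator Σ_{t=1}^{8}(y_t−ȳ)(y_{t+1}−ȳ) = 42.6643
Denominator Σ(y_t−ȳ)² = 82.1289
r_1 = 42.6643 / 82.1289 = 0.519

0.519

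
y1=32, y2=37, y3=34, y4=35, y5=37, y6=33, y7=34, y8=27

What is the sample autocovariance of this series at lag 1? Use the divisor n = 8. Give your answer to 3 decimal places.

-0.486

Mean ȳ = (32 + 37 + 34 + 35 + 37 + 33 + 34 + 27)/8 = 33.6250
Deviations: -1.6250, 3.3750, 0.3750, 1.3750, 3.3750, -0.6250, 0.3750, -6.6250
Σ_{t=1}^{7}(y_t−ȳ)(y_{t+1}−ȳ) = -3.8906
γ_1 = -3.8906 / 8 = -0.486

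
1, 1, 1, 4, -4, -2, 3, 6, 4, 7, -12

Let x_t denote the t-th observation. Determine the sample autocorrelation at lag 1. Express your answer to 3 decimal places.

Mean x̄ = (1 + 1 + 1 + 4 − 4 − 2 + 3 + 6 + 4 + 7 − 12)/11 = 0.8182
Numerator Σ_{t=1}^{10}(x_t−x̄)(x_{t+1}−x̄) = -39.0331
Denominator Σ(x_t−x̄)² = 285.6364
r_1 = -39.0331 / 285.6364 = -0.137

-0.137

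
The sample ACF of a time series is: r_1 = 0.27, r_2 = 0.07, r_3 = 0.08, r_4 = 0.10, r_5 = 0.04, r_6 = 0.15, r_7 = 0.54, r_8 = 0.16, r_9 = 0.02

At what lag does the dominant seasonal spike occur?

7

The largest autocorrelation is r_7 = 0.54; the remaining lags stay at or below 0.27. The elevated value at lag 1 (0.27), dropping to 0.07 at lag 2, reflects decaying short-term dependence rather than seasonality.
The dominant spike at lag 7 indicates a seasonal period of 7.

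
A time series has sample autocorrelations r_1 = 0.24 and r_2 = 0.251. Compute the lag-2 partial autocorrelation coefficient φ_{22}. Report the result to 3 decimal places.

0.205

φ_{22} = (r_2 − r_1²) / (1 − r_1²)
r_1² = (0.24)² = 0.0576
Numerator = 0.251 − 0.0576 = 0.1934; denominator = 1 − 0.0576 = 0.9424
φ_{22} = 0.1934 / 0.9424 = 0.205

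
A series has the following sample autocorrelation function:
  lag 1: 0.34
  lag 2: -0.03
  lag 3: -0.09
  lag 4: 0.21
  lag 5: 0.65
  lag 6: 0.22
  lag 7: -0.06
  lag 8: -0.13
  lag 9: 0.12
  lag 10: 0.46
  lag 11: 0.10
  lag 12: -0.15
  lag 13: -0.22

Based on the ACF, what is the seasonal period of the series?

5

The largest autocorrelation is r_5 = 0.65, with a weaker echo at lag 10 (0.46); the remaining lags stay at or below 0.34.
The dominant spike at lag 5 indicates a seasonal period of 5.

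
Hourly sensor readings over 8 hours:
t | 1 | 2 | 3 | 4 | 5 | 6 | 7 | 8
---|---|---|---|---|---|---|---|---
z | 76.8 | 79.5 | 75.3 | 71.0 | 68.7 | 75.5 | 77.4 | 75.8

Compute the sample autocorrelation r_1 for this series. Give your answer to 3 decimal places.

Mean z̄ = (76.8 + 79.5 + 75.3 + 71.0 + 68.7 + 75.5 + 77.4 + 75.8)/8 = 75.0000
Deviations from mean: 1.8000, 4.5000, 0.3000, -4.0000, -6.3000, 0.5000, 2.4000, 0.8000
Σ(z_t−z̄)(z_{t+1}−z̄) = (8.1000) + (1.3500) + (-1.2000) + (25.2000) + (-3.1500) + (1.2000) + (1.9200) = 33.4200
Denominator Σ(z_t−z̄)² = 85.9200
r_1 = 33.4200 / 85.9200 = 0.389

0.389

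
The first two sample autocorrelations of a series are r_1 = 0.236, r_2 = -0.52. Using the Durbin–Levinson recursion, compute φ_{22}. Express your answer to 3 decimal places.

φ_{22} = (r_2 − r_1²) / (1 − r_1²)
r_1² = (0.236)² = 0.055696
Numerator = -0.52 − 0.0557 = -0.5757; denominator = 1 − 0.0557 = 0.9443
φ_{22} = -0.5757 / 0.9443 = -0.610

-0.610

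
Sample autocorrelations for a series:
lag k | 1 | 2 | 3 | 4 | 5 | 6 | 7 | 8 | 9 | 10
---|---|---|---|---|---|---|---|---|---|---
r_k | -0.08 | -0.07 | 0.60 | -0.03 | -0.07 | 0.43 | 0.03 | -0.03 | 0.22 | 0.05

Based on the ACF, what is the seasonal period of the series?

The largest autocorrelation is r_3 = 0.60, with weaker echoes at lags 6 (0.43) and 9 (0.22); the remaining lags stay at or below 0.05.
The dominant spike at lag 3 indicates a seasonal period of 3.

3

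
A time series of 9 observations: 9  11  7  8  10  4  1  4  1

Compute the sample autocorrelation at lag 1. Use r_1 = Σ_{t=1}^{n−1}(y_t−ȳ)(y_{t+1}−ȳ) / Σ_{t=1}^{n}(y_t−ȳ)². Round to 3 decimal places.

0.458

Mean ȳ = (9 + 11 + 7 + 8 + 10 + 4 + 1 + 4 + 1)/9 = 6.1111
Numerator Σ_{t=1}^{8}(y_t−ȳ)(y_{t+1}−ȳ) = 51.6543
Denominator Σ(y_t−ȳ)² = 112.8889
r_1 = 51.6543 / 112.8889 = 0.458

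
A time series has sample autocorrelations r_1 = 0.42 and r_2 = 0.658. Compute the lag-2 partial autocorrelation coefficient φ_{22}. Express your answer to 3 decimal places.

φ_{22} = (r_2 − r_1²) / (1 − r_1²)
r_1² = (0.42)² = 0.1764
Numerator = 0.658 − 0.1764 = 0.4816; denominator = 1 − 0.1764 = 0.8236
φ_{22} = 0.4816 / 0.8236 = 0.585

0.585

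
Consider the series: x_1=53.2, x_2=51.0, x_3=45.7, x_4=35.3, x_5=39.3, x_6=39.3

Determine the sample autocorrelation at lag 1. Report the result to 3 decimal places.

0.485

Mean x̄ = (53.2 + 51.0 + 45.7 + 35.3 + 39.3 + 39.3)/6 = 43.9667
Deviations from mean: 9.2333, 7.0333, 1.7333, -8.6667, -4.6667, -4.6667
Σ(x_t−x̄)(x_{t+1}−x̄) = (64.9411) + (12.1911) + (-15.0222) + (40.4444) + (21.7778) = 124.3322
Denominator Σ(x_t−x̄)² = 256.3933
r_1 = 124.3322 / 256.3933 = 0.485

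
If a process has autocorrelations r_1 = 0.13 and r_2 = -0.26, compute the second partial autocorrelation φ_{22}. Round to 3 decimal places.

-0.282

φ_{22} = (r_2 − r_1²) / (1 − r_1²)
r_1² = (0.13)² = 0.0169
Numerator = -0.26 − 0.0169 = -0.2769; denominator = 1 − 0.0169 = 0.9831
φ_{22} = -0.2769 / 0.9831 = -0.282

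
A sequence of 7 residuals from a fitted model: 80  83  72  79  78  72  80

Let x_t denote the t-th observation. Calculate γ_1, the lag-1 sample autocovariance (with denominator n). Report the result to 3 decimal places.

Mean x̄ = (80 + 83 + 72 + 79 + 78 + 72 + 80)/7 = 77.7143
Σ_{t=1}^{6}(x_t−x̄)(x_{t+1}−x̄) = -39.7959
γ_1 = -39.7959 / 7 = -5.685

-5.685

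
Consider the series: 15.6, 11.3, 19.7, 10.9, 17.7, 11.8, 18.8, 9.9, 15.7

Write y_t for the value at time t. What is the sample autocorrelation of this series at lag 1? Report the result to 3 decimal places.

Mean ȳ = (15.6 + 11.3 + 19.7 + 10.9 + 17.7 + 11.8 + 18.8 + 9.9 + 15.7)/9 = 14.6000
Numerator Σ_{t=1}^{8}(y_t−ȳ)(y_{t+1}−ȳ) = -95.8200
Denominator Σ(y_t−ȳ)² = 109.9800
r_1 = -95.8200 / 109.9800 = -0.871

-0.871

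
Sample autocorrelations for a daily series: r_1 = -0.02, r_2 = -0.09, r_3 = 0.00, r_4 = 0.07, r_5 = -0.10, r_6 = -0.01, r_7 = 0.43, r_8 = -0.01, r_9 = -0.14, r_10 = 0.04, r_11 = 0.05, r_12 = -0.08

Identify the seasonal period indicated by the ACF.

7

The largest autocorrelation is r_7 = 0.43; the remaining lags stay at or below 0.07.
The dominant spike at lag 7 indicates a seasonal period of 7.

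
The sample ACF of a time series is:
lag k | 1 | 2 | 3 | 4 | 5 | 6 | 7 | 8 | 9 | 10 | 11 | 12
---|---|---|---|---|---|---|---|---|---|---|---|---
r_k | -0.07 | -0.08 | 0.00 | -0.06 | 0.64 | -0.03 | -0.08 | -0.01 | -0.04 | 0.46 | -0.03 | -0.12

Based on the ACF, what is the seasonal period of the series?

The largest autocorrelation is r_5 = 0.64, with a weaker echo at lag 10 (0.46); the remaining lags stay at or below 0.00.
The dominant spike at lag 5 indicates a seasonal period of 5.

5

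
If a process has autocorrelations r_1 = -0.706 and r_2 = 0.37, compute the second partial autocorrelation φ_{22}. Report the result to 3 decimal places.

-0.256

φ_{22} = (r_2 − r_1²) / (1 − r_1²)
r_1² = (-0.706)² = 0.498436
Numerator = 0.37 − 0.4984 = -0.1284; denominator = 1 − 0.4984 = 0.5016
φ_{22} = -0.1284 / 0.5016 = -0.256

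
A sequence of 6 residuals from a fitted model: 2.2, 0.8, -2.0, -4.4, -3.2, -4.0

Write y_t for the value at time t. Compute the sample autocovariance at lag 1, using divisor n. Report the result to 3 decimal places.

2.862

Mean ȳ = (2.2 + 0.8 − 2.0 − 4.4 − 3.2 − 4.0)/6 = -1.7667
Deviations: 3.9667, 2.5667, -0.2333, -2.6333, -1.4333, -2.2333
Σ_{t=1}^{5}(y_t−ȳ)(y_{t+1}−ȳ) = 17.1722
γ_1 = 17.1722 / 6 = 2.862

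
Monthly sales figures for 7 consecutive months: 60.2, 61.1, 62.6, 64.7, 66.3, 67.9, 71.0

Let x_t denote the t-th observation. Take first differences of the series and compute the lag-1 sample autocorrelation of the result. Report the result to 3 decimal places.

First differences Δx: 0.9, 1.5, 2.1, 1.6, 1.6, 3.1
Mean of differences = 1.8000
Numerator Σ(Δx_t−Δx̄)(Δx_{t+1}−Δx̄) = -0.1000
Denominator Σ(Δx_t−Δx̄)² = 2.7600
r_1(Δx) = -0.1000 / 2.7600 = -0.036

-0.036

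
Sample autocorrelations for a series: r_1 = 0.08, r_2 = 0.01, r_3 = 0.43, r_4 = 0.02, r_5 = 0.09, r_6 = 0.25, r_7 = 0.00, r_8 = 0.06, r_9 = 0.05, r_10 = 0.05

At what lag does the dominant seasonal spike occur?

3

The largest autocorrelation is r_3 = 0.43, with a weaker echo at lag 6 (0.25); the remaining lags stay at or below 0.09.
The dominant spike at lag 3 indicates a seasonal period of 3.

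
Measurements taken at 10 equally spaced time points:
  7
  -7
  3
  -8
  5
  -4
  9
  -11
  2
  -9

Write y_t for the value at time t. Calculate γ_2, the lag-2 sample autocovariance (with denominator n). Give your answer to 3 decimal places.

Mean ȳ = (7 − 7 + 3 − 8 + 5 − 4 + 9 − 11 + 2 − 9)/10 = -1.3000
Σ_{t=1}^{8}(y_t−ȳ)(y_{t+2}−ȳ) = 318.8200
γ_2 = 318.8200 / 10 = 31.882

31.882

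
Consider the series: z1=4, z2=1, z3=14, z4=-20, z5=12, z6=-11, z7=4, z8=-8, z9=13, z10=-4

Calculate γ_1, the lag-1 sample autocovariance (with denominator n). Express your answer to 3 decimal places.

Mean z̄ = (4 + 1 + 14 − 20 + 12 − 11 + 4 − 8 + 13 − 4)/10 = 0.5000
Σ_{t=1}^{9}(z_t−z̄)(z_{t+1}−z̄) = -868.7500
γ_1 = -868.7500 / 10 = -86.875

-86.875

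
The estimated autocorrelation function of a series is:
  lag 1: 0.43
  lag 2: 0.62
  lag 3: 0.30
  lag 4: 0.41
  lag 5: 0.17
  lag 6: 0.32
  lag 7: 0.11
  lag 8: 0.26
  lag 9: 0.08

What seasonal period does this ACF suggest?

2

The largest autocorrelation is r_2 = 0.62; the remaining lags stay at or below 0.43.
The dominant spike at lag 2 indicates a seasonal period of 2.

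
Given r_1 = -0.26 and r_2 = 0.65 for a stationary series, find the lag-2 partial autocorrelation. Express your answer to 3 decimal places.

0.625

φ_{22} = (r_2 − r_1²) / (1 − r_1²)
r_1² = (-0.26)² = 0.0676
Numerator = 0.65 − 0.0676 = 0.5824; denominator = 1 − 0.0676 = 0.9324
φ_{22} = 0.5824 / 0.9324 = 0.625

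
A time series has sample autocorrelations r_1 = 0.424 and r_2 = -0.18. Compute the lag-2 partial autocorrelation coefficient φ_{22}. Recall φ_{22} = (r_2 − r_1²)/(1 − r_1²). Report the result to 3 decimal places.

-0.439

φ_{22} = (r_2 − r_1²) / (1 − r_1²)
r_1² = (0.424)² = 0.179776
Numerator = -0.18 − 0.1798 = -0.3598; denominator = 1 − 0.1798 = 0.8202
φ_{22} = -0.3598 / 0.8202 = -0.439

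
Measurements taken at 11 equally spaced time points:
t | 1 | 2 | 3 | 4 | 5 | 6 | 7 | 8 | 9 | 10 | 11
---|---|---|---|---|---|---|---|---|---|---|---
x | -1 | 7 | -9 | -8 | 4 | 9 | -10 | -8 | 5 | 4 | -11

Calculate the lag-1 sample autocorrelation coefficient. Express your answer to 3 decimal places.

Mean x̄ = (-1 + 7 − 9 − 8 + 4 + 9 − 10 − 8 + 5 + 4 − 11)/11 = -1.6364
Numerator Σ_{t=1}^{10}(x_t−x̄)(x_{t+1}−x̄) = -80.4959
Denominator Σ(x_t−x̄)² = 588.5455
r_1 = -80.4959 / 588.5455 = -0.137

-0.137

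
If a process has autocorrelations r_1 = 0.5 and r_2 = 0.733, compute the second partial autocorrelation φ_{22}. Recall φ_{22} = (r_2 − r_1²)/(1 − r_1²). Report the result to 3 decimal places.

φ_{22} = (r_2 − r_1²) / (1 − r_1²)
r_1² = (0.5)² = 0.25
Numerator = 0.733 − 0.2500 = 0.4830; denominator = 1 − 0.2500 = 0.7500
φ_{22} = 0.4830 / 0.7500 = 0.644

0.644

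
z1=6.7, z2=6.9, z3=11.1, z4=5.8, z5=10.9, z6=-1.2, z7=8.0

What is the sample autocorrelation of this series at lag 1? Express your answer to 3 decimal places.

-0.495

Mean z̄ = (6.7 + 6.9 + 11.1 + 5.8 + 10.9 − 1.2 + 8.0)/7 = 6.8857
Σ(z_t−z̄)(z_{t+1}−z̄) = (-0.0027) + (0.0602) + (-4.5755) + (-4.3584) + (-32.4584) + (-9.0098) = -50.3445
Denominator Σ(z_t−z̄)² = 101.7086
r_1 = -50.3445 / 101.7086 = -0.495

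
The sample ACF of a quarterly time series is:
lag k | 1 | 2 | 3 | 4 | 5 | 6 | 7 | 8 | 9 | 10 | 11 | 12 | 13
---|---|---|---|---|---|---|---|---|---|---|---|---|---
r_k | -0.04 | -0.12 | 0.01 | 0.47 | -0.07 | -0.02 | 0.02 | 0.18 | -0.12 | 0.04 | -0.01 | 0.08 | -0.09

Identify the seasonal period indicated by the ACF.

The largest autocorrelation is r_4 = 0.47, with a weaker echo at lag 8 (0.18); the remaining lags stay at or below 0.08.
The dominant spike at lag 4 indicates a seasonal period of 4.

4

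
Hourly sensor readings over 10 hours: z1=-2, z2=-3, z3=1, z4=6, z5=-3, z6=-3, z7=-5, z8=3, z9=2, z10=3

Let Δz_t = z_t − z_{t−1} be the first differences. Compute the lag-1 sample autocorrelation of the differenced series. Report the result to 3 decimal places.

First differences Δz: -1, 4, 5, -9, 0, -2, 8, -1, 1
Mean of differences = 0.5556
Numerator Σ(Δz_t−Δz̄)(Δz_{t+1}−Δz̄) = -57.0864
Denominator Σ(Δz_t−Δz̄)² = 190.2222
r_1(Δz) = -57.0864 / 190.2222 = -0.300

-0.300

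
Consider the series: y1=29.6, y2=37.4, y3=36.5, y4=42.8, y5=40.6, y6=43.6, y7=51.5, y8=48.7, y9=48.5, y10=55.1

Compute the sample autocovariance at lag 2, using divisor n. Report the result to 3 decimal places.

Mean ȳ = (29.6 + 37.4 + 36.5 + 42.8 + 40.6 + 43.6 + 51.5 + 48.7 + 48.5 + 55.1)/10 = 43.4300
Σ_{t=1}^{8}(y_t−ȳ)(y_{t+2}−ȳ) = 199.6192
γ_2 = 199.6192 / 10 = 19.962

19.962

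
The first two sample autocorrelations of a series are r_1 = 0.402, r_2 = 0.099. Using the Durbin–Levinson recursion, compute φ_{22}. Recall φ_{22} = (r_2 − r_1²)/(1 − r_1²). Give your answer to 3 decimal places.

φ_{22} = (r_2 − r_1²) / (1 − r_1²)
r_1² = (0.402)² = 0.161604
Numerator = 0.099 − 0.1616 = -0.0626; denominator = 1 − 0.1616 = 0.8384
φ_{22} = -0.0626 / 0.8384 = -0.075

-0.075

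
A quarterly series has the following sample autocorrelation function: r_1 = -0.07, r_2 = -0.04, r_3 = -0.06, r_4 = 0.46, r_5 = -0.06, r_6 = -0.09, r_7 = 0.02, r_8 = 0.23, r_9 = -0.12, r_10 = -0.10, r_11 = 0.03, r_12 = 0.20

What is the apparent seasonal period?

The largest autocorrelation is r_4 = 0.46, with weaker echoes at lags 8 (0.23) and 12 (0.20); the remaining lags stay at or below 0.03.
The dominant spike at lag 4 indicates a seasonal period of 4.

4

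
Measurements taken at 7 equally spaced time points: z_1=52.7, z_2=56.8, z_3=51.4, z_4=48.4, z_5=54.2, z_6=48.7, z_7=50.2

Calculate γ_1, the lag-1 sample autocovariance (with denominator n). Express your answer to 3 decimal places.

-0.967

Mean z̄ = (52.7 + 56.8 + 51.4 + 48.4 + 54.2 + 48.7 + 50.2)/7 = 51.7714
Deviations: 0.9286, 5.0286, -0.3714, -3.3714, 2.4286, -3.0714, -1.5714
Σ_{t=1}^{6}(z_t−z̄)(z_{t+1}−z̄) = -6.7665
γ_1 = -6.7665 / 7 = -0.967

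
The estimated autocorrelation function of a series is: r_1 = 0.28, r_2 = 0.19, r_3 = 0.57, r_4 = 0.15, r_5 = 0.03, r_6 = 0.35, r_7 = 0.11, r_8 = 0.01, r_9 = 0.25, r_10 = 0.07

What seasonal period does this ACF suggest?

The largest autocorrelation is r_3 = 0.57, with a weaker echo at lag 6 (0.35); the remaining lags stay at or below 0.28. The elevated value at lag 1 (0.28), dropping to 0.19 at lag 2, reflects decaying short-term dependence rather than seasonality.
The dominant spike at lag 3 indicates a seasonal period of 3.

3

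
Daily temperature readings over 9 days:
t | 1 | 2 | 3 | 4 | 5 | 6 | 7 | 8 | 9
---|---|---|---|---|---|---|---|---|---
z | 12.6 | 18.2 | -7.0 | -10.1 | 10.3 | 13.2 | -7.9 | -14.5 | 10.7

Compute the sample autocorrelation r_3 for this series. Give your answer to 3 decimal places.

Mean z̄ = (12.6 + 18.2 − 7.0 − 10.1 + 10.3 + 13.2 − 7.9 − 14.5 + 10.7)/9 = 2.8333
Σ(z_t−z̄)(z_{t+3}−z̄) = (-126.3156) + (114.7378) + (-101.9389) + (138.8178) + (-129.4222) + (81.5511) = -22.5700
Denominator Σ(z_t−z̄)² = 1236.2400
r_3 = -22.5700 / 1236.2400 = -0.018

-0.018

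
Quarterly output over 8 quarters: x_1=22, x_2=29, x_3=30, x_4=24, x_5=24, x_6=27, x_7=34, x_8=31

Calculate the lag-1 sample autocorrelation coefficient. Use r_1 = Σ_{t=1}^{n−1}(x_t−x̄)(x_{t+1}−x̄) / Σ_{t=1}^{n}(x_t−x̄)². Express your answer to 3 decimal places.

0.168

Mean x̄ = (22 + 29 + 30 + 24 + 24 + 27 + 34 + 31)/8 = 27.6250
Deviations from mean: -5.6250, 1.3750, 2.3750, -3.6250, -3.6250, -0.6250, 6.3750, 3.3750
Σ(x_t−x̄)(x_{t+1}−x̄) = (-7.7344) + (3.2656) + (-8.6094) + (13.1406) + (2.2656) + (-3.9844) + (21.5156) = 19.8594
Denominator Σ(x_t−x̄)² = 117.8750
r_1 = 19.8594 / 117.8750 = 0.168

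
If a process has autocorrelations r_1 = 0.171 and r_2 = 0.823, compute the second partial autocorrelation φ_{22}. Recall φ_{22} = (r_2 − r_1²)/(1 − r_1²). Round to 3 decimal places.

φ_{22} = (r_2 − r_1²) / (1 − r_1²)
r_1² = (0.171)² = 0.029241
Numerator = 0.823 − 0.0292 = 0.7938; denominator = 1 − 0.0292 = 0.9708
φ_{22} = 0.7938 / 0.9708 = 0.818

0.818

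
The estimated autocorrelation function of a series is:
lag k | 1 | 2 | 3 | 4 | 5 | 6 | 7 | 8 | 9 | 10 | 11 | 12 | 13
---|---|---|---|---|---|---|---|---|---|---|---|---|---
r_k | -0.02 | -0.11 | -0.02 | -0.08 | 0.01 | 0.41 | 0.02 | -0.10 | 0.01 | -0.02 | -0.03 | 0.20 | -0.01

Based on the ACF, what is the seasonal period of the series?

The largest autocorrelation is r_6 = 0.41, with a weaker echo at lag 12 (0.20); the remaining lags stay at or below 0.02.
The dominant spike at lag 6 indicates a seasonal period of 6.

6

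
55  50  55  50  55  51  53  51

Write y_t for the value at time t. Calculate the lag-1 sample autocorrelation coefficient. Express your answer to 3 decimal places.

Mean ȳ = (55 + 50 + 55 + 50 + 55 + 51 + 53 + 51)/8 = 52.5000
Deviations from mean: 2.5000, -2.5000, 2.5000, -2.5000, 2.5000, -1.5000, 0.5000, -1.5000
Σ(y_t−ȳ)(y_{t+1}−ȳ) = (-6.2500) + (-6.2500) + (-6.2500) + (-6.2500) + (-3.7500) + (-0.7500) + (-0.7500) = -30.2500
Denominator Σ(y_t−ȳ)² = 36.0000
r_1 = -30.2500 / 36.0000 = -0.840

-0.840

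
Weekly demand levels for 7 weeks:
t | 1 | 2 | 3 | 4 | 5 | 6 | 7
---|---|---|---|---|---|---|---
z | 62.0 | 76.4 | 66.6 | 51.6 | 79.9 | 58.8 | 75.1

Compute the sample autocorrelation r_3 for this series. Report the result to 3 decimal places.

0.123

Mean z̄ = (62.0 + 76.4 + 66.6 + 51.6 + 79.9 + 58.8 + 75.1)/7 = 67.2000
Σ(z_t−z̄)(z_{t+3}−z̄) = (81.1200) + (116.8400) + (5.0400) + (-123.2400) = 79.7600
Denominator Σ(z_t−z̄)² = 649.6600
r_3 = 79.7600 / 649.6600 = 0.123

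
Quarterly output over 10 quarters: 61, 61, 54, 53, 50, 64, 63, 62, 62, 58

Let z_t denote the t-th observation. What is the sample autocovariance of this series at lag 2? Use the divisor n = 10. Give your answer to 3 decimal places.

Mean z̄ = (61 + 61 + 54 + 53 + 50 + 64 + 63 + 62 + 62 + 58)/10 = 58.8000
Σ_{t=1}^{8}(z_t−z̄)(z_{t+2}−z̄) = -20.6800
γ_2 = -20.6800 / 10 = -2.068

-2.068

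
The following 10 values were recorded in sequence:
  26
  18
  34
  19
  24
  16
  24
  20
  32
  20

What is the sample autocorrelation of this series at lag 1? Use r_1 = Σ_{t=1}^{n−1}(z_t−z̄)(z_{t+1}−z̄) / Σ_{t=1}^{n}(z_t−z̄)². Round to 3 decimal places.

Mean z̄ = (26 + 18 + 34 + 19 + 24 + 16 + 24 + 20 + 32 + 20)/10 = 23.3000
Numerator Σ_{t=1}^{9}(z_t−z̄)(z_{t+1}−z̄) = -189.9900
Denominator Σ(z_t−z̄)² = 320.1000
r_1 = -189.9900 / 320.1000 = -0.594

-0.594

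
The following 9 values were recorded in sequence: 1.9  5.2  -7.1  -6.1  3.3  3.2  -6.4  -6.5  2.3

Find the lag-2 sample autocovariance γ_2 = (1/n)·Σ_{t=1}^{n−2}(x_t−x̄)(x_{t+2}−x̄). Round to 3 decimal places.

-18.024

Mean x̄ = (1.9 + 5.2 − 7.1 − 6.1 + 3.3 + 3.2 − 6.4 − 6.5 + 2.3)/9 = -1.1333
Σ_{t=1}^{7}(x_t−x̄)(x_{t+2}−x̄) = -162.2156
γ_2 = -162.2156 / 9 = -18.024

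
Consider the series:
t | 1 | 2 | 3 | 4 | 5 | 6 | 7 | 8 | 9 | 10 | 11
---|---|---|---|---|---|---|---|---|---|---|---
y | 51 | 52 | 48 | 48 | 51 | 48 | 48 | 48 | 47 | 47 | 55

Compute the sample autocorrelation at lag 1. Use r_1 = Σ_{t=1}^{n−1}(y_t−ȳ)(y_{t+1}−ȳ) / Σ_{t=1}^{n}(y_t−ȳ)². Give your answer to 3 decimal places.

-0.041

Mean ȳ = (51 + 52 + 48 + 48 + 51 + 48 + 48 + 48 + 47 + 47 + 55)/11 = 49.3636
Numerator Σ_{t=1}^{10}(y_t−ȳ)(y_{t+1}−ȳ) = -2.6777
Denominator Σ(y_t−ȳ)² = 64.5455
r_1 = -2.6777 / 64.5455 = -0.041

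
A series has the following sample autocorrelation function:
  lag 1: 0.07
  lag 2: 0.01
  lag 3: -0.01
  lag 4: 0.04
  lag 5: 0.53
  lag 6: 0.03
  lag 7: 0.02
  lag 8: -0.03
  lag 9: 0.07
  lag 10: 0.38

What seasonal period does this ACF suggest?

The largest autocorrelation is r_5 = 0.53, with a weaker echo at lag 10 (0.38); the remaining lags stay at or below 0.07.
The dominant spike at lag 5 indicates a seasonal period of 5.

5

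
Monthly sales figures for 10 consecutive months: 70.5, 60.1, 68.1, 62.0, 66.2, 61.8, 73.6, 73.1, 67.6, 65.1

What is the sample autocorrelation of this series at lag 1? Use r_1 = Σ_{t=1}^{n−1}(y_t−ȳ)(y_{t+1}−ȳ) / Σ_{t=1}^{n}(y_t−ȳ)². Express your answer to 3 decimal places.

-0.108

Mean ȳ = (70.5 + 60.1 + 68.1 + 62.0 + 66.2 + 61.8 + 73.6 + 73.1 + 67.6 + 65.1)/10 = 66.8100
Numerator Σ_{t=1}^{9}(y_t−ȳ)(y_{t+1}−ȳ) = -21.3211
Denominator Σ(y_t−ȳ)² = 198.1290
r_1 = -21.3211 / 198.1290 = -0.108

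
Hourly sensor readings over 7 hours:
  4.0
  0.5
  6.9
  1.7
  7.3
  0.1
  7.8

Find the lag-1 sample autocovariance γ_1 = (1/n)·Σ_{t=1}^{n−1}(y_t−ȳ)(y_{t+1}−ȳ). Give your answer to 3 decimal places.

-7.422

Mean ȳ = (4.0 + 0.5 + 6.9 + 1.7 + 7.3 + 0.1 + 7.8)/7 = 4.0429
Deviations: -0.0429, -3.5429, 2.8571, -2.3429, 3.2571, -3.9429, 3.7571
Σ_{t=1}^{6}(y_t−ȳ)(y_{t+1}−ȳ) = -51.9518
γ_1 = -51.9518 / 7 = -7.422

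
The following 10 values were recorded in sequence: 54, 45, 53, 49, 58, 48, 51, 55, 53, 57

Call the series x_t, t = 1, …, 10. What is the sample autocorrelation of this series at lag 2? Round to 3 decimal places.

Mean x̄ = (54 + 45 + 53 + 49 + 58 + 48 + 51 + 55 + 53 + 57)/10 = 52.3000
Numerator Σ_{t=1}^{8}(x_t−x̄)(x_{t+2}−x̄) = 36.2200
Denominator Σ(x_t−x̄)² = 150.1000
r_2 = 36.2200 / 150.1000 = 0.241

0.241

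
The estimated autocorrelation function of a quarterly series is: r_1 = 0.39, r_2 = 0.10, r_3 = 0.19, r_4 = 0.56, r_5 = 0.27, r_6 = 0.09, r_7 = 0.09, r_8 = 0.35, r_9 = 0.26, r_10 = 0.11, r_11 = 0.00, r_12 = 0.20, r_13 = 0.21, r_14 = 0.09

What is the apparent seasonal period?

4

The largest autocorrelation is r_4 = 0.56; the remaining lags stay at or below 0.39. The elevated value at lag 1 (0.39), dropping to 0.10 at lag 2, reflects decaying short-term dependence rather than seasonality.
The dominant spike at lag 4 indicates a seasonal period of 4.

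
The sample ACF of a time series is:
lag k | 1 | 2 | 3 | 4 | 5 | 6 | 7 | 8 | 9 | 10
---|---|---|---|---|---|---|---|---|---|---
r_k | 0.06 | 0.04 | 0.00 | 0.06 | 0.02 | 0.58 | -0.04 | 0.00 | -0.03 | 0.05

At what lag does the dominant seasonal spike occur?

The largest autocorrelation is r_6 = 0.58; the remaining lags stay at or below 0.06.
The dominant spike at lag 6 indicates a seasonal period of 6.

6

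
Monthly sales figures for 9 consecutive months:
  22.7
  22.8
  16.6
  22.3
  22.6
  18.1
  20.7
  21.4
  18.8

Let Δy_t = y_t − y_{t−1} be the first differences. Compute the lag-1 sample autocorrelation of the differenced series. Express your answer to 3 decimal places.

First differences Δy: 0.1, -6.2, 5.7, 0.3, -4.5, 2.6, 0.7, -2.6
Mean of differences = -0.4875
Numerator Σ(Δy_t−Δȳ)(Δy_{t+1}−Δȳ) = -48.2202
Denominator Σ(Δy_t−Δȳ)² = 103.3888
r_1(Δy) = -48.2202 / 103.3888 = -0.466

-0.466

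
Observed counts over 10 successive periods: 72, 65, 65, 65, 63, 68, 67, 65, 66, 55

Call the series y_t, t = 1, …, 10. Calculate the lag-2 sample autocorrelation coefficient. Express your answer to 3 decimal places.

-0.014

Mean ȳ = (72 + 65 + 65 + 65 + 63 + 68 + 67 + 65 + 66 + 55)/10 = 65.1000
Numerator Σ_{t=1}^{8}(y_t−ȳ)(y_{t+2}−ȳ) = -2.3200
Denominator Σ(y_t−ȳ)² = 166.9000
r_2 = -2.3200 / 166.9000 = -0.014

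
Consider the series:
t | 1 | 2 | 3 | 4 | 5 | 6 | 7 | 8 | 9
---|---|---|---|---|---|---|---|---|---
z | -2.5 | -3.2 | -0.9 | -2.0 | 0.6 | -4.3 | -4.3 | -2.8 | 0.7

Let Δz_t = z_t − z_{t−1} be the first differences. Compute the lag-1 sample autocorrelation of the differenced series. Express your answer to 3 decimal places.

-0.291

First differences Δz: -0.7, 2.3, -1.1, 2.6, -4.9, 0.0, 1.5, 3.5
Mean of differences = 0.4000
Numerator Σ(Δz_t−Δz̄)(Δz_{t+1}−Δz̄) = -14.8100
Denominator Σ(Δz_t−Δz̄)² = 50.9800
r_1(Δz) = -14.8100 / 50.9800 = -0.291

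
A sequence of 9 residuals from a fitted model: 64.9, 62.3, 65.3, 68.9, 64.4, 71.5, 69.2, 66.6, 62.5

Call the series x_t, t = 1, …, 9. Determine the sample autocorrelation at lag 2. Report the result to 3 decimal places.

-0.096

Mean x̄ = (64.9 + 62.3 + 65.3 + 68.9 + 64.4 + 71.5 + 69.2 + 66.6 + 62.5)/9 = 66.1778
Σ(x_t−x̄)(x_{t+2}−x̄) = (1.1216) + (-10.5562) + (1.5605) + (14.4883) + (-5.3728) + (2.2472) + (-11.1151) = -7.6265
Denominator Σ(x_t−x̄)² = 79.1756
r_2 = -7.6265 / 79.1756 = -0.096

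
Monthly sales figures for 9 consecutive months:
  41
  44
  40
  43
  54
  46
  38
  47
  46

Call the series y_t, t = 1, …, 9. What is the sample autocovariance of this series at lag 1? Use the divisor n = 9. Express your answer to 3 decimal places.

Mean ȳ = (41 + 44 + 40 + 43 + 54 + 46 + 38 + 47 + 46)/9 = 44.3333
Σ_{t=1}^{8}(y_t−ȳ)(y_{t+1}−ȳ) = -11.4444
γ_1 = -11.4444 / 9 = -1.272

-1.272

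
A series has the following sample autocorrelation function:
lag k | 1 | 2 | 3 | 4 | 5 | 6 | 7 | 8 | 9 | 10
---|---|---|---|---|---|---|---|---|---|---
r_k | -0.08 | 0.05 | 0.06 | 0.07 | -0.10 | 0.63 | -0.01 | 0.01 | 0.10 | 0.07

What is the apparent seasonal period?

The largest autocorrelation is r_6 = 0.63; the remaining lags stay at or below 0.10.
The dominant spike at lag 6 indicates a seasonal period of 6.

6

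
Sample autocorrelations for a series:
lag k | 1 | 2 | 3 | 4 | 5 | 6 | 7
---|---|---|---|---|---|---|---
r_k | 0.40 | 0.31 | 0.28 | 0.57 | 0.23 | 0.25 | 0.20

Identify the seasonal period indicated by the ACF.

The largest autocorrelation is r_4 = 0.57; the remaining lags stay at or below 0.40. The elevated value at lag 1 (0.40), dropping to 0.31 at lag 2, reflects decaying short-term dependence rather than seasonality.
The dominant spike at lag 4 indicates a seasonal period of 4.

4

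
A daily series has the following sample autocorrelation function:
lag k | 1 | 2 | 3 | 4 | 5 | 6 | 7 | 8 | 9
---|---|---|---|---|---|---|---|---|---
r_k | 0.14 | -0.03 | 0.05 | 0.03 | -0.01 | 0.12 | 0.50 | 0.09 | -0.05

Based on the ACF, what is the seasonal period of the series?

The largest autocorrelation is r_7 = 0.50; the remaining lags stay at or below 0.14.
The dominant spike at lag 7 indicates a seasonal period of 7.

7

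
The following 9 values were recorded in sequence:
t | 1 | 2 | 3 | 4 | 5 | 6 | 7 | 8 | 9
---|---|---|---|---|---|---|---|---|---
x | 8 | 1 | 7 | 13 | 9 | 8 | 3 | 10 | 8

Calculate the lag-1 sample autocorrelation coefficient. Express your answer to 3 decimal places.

-0.060

Mean x̄ = (8 + 1 + 7 + 13 + 9 + 8 + 3 + 10 + 8)/9 = 7.4444
Numerator Σ_{t=1}^{8}(x_t−x̄)(x_{t+1}−x̄) = -6.0864
Denominator Σ(x_t−x̄)² = 102.2222
r_1 = -6.0864 / 102.2222 = -0.060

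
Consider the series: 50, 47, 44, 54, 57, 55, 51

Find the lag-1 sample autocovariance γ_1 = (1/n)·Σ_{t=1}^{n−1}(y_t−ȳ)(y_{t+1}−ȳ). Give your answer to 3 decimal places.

7.528

Mean ȳ = (50 + 47 + 44 + 54 + 57 + 55 + 51)/7 = 51.1429
Deviations: -1.1429, -4.1429, -7.1429, 2.8571, 5.8571, 3.8571, -0.1429
Σ_{t=1}^{6}(y_t−ȳ)(y_{t+1}−ȳ) = 52.6939
γ_1 = 52.6939 / 7 = 7.528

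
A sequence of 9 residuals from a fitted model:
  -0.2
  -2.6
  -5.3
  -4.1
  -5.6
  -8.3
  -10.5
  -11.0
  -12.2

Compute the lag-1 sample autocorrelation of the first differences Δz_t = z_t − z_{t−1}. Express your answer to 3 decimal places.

First differences Δz: -2.4, -2.7, 1.2, -1.5, -2.7, -2.2, -0.5, -1.2
Mean of differences = -1.5000
Numerator Σ(Δz_t−Δz̄)(Δz_{t+1}−Δz̄) = -1.7200
Denominator Σ(Δz_t−Δz̄)² = 12.5600
r_1(Δz) = -1.7200 / 12.5600 = -0.137

-0.137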